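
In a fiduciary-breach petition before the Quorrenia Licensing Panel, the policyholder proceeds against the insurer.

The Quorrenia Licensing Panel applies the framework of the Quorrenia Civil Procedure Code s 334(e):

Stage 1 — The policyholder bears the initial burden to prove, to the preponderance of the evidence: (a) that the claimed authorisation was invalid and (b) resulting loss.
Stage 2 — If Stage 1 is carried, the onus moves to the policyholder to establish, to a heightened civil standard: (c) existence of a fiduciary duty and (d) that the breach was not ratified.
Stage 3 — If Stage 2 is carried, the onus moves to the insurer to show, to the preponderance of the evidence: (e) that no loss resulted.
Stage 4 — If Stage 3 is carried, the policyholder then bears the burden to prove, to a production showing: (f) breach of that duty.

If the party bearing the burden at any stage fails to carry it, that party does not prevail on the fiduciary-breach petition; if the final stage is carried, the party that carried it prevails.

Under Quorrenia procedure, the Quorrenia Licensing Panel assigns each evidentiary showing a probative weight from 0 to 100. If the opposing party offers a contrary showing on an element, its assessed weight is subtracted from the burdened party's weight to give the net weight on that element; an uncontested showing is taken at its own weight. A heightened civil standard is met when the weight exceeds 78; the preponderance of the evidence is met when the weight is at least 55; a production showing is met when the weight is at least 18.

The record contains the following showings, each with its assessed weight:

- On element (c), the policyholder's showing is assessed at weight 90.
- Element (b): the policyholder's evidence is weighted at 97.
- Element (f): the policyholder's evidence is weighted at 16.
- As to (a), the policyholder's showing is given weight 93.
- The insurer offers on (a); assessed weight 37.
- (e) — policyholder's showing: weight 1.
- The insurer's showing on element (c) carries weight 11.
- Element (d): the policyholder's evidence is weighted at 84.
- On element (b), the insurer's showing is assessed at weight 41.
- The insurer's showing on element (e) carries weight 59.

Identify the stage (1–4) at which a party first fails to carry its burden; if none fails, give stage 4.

At Stage 1 the policyholder must meet the preponderance of the evidence (weight is at least 55): on (a) the weight is 93 less the opposing 37 gives net 56, which does reach 55, so (a) meets the standard; on (b) the weight is 97 less the opposing 41 gives net 56, ≥ 55, so (b) meets the standard.
  Stage 1 is satisfied; the policyholder continues to bear the burden.
At Stage 2 the policyholder must meet a heightened civil standard (weight exceeds 78): on (c) the weight is 90 less the opposing 11 gives net 79, which does exceed 78, so (c) meets the standard; on (d) the weight is 84, which does exceed 78, so (d) meets the standard.
  The policyholder carries Stage 2; the insurer now bears the burden.
At Stage 3 the insurer must meet the preponderance of the evidence (weight is at least 55): on (e) the weight is 59 less the opposing 1 gives net 58, which does reach 55, so (e) meets the standard.
  The insurer carries Stage 3; the policyholder now bears the burden.
At Stage 4 the policyholder must meet a production showing (weight is at least 18): on (f) the weight is 16, < 18, so (f) does not meet the standard.
  Stage 4 not carried; the policyholder fails its burden.
So the insurer prevails.

stage 4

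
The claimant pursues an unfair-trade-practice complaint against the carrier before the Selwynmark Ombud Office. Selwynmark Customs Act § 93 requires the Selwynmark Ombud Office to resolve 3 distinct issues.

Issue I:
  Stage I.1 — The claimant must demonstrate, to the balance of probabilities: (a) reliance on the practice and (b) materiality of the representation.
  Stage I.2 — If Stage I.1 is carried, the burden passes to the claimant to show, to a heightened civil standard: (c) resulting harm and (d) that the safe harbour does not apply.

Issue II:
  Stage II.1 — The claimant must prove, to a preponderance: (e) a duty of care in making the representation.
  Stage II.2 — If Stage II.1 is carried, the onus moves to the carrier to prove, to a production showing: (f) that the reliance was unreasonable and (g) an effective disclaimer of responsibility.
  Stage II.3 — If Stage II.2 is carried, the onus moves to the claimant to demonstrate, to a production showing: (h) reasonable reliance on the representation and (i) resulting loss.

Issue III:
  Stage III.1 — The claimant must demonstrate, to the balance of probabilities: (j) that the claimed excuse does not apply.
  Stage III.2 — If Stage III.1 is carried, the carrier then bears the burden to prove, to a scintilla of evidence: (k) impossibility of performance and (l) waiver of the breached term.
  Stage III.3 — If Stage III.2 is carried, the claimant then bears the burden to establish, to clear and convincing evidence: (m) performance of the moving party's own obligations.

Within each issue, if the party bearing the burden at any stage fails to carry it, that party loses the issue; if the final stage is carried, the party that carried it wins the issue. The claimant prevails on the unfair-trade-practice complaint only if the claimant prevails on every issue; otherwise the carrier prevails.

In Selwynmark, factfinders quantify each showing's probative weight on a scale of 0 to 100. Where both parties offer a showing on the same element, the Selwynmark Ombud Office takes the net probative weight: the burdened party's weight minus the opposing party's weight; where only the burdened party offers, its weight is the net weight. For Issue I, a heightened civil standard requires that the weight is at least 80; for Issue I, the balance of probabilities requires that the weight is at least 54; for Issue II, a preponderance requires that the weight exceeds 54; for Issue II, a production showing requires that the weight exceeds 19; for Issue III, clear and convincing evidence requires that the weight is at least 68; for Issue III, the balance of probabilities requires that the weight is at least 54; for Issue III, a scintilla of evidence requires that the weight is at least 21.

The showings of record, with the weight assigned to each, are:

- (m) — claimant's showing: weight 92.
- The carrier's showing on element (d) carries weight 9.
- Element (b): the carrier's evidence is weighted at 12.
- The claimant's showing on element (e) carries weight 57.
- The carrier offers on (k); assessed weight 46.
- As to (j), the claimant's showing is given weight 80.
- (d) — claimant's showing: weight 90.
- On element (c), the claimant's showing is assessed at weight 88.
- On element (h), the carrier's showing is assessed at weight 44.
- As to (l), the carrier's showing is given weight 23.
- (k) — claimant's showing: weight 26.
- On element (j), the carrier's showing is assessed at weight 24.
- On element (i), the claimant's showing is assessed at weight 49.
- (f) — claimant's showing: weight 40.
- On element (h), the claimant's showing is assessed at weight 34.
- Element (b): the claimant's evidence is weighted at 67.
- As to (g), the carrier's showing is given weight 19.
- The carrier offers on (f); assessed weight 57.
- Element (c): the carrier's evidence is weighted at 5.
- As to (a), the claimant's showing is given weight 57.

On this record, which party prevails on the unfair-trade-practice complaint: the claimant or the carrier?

claimant

— Issue I —
At Stage I.1 the claimant must meet the balance of probabilities (weight is at least 54): on (a) the weight is 57, which does reach 54, so (a) meets the standard; on (b) the weight is 67 less the opposing 12 gives net 55, ≥ 54, so (b) meets the standard.
  Stage I.1 carried; the burden remains with the claimant.
At Stage I.2 the claimant must meet a heightened civil standard (weight is at least 80): on (c) the weight is 88 less the opposing 5 gives net 83, ≥ 80, so (c) meets the standard; on (d) the weight is 90 less the opposing 9 gives net 81, ≥ 80, so (d) meets the standard.
  Stage I.2 carried; the final stage is satisfied.
All stages carried — the claimant prevails on this issue.
— Issue II —
Stage II.1 (claimant, a preponderance, weight exceeds 54): (e) 57 > 54 — meets.
  All elements met. The burden passes to the carrier.
Stage II.2 (carrier, a production showing, weight exceeds 19): (f) net 57−40=17 ≤ 19 — fails; (g) 19 ≤ 19 — fails.
  Stage II.2 not carried; the carrier fails its burden.
So the claimant prevails on this issue.
— Issue III —
Stage III.1 (claimant, the balance of probabilities, weight is at least 54): (j) net 80−24=56 ≥ 54 — meets.
  Stage III.1 carried; the burden shifts to the carrier.
Stage III.2 (carrier, a scintilla of evidence, weight is at least 21): (k) net 46−26=20 < 21 — fails; (l) 23 ≥ 21 — meets.
  Stage III.2 not carried; the carrier fails its burden.
So the claimant prevails on this issue.
Per-issue: Issue I → claimant; Issue II → claimant; Issue III → claimant. The claimant must prevail on every issue; overall, the claimant prevails.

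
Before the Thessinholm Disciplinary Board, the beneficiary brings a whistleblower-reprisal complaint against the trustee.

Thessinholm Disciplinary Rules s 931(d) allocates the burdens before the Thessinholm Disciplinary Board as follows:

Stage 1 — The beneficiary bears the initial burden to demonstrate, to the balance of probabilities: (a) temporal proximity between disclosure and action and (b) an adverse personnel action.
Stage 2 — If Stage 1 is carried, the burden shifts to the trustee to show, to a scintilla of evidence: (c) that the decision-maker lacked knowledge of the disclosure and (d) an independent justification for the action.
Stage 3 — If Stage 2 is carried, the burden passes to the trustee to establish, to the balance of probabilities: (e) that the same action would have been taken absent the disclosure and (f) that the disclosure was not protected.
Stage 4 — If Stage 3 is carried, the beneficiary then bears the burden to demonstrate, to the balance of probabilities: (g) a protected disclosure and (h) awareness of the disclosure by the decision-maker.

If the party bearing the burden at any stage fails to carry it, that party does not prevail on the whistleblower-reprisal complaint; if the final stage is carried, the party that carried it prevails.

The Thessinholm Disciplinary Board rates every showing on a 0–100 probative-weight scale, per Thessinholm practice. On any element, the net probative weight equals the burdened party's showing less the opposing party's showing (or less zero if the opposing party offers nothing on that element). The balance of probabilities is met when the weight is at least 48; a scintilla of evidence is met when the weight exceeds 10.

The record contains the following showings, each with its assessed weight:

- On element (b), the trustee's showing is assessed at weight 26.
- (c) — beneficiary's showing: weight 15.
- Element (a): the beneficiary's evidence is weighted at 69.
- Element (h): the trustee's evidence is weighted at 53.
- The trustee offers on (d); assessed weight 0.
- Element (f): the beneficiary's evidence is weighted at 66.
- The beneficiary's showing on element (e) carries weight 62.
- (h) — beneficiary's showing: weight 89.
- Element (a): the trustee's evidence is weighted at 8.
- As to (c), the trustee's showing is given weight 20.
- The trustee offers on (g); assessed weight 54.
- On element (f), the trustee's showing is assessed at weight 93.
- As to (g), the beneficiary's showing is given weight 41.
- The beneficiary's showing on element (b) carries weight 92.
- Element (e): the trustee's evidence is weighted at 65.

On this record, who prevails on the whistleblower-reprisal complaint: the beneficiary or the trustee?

Stage 1 (beneficiary, the balance of probabilities, weight is at least 48): (a) net 69−8=61 ≥ 48 — meets; (b) net 92−26=66 ≥ 48 — meets.
  All elements met. The burden passes to the trustee.
Stage 2 (trustee, a scintilla of evidence, weight exceeds 10): (c) net 20−15=5 ≤ 10 — fails; (d) 0 ≤ 10 — fails.
  Stage 2 not carried; the trustee fails its burden.
So the beneficiary prevails.

beneficiary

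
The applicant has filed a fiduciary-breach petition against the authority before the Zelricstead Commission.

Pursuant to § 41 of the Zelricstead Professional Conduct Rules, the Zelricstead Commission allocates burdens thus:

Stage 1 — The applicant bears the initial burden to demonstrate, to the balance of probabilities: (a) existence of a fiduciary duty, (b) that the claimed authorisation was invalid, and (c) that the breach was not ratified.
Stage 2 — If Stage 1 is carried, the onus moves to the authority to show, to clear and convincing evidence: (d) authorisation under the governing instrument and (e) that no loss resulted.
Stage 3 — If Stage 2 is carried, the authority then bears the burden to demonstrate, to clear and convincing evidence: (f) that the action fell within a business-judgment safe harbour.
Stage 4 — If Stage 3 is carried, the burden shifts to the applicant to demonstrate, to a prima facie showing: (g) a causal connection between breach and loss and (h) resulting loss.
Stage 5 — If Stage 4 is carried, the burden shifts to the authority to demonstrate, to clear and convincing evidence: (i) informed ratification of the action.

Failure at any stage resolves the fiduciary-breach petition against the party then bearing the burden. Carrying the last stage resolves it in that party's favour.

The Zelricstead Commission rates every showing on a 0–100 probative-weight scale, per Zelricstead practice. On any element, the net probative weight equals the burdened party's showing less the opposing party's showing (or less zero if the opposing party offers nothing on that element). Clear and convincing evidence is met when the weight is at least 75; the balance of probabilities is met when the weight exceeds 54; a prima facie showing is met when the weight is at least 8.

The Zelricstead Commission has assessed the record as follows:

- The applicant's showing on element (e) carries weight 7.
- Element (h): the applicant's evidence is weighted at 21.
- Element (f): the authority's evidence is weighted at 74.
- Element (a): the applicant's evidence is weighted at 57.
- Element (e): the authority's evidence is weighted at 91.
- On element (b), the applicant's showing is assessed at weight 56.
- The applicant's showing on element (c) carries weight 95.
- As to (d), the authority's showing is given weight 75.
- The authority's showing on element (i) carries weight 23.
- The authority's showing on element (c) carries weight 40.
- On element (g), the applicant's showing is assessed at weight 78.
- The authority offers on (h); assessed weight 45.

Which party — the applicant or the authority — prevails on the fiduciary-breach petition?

applicant

Stage 1 (applicant, the balance of probabilities, weight exceeds 54): (a) 57 > 54 — meets; (b) 56 > 54 — meets; (c) net 95−40=55 > 54 — meets.
  All elements met. The burden passes to the authority.
Stage 2 (authority, clear and convincing evidence, weight is at least 75): (d) 75 ≥ 75 — meets; (e) net 91−7=84 ≥ 75 — meets.
  Stage 2 carried; the burden remains with the authority.
Stage 3 (authority, clear and convincing evidence, weight is at least 75): (f) 74 < 75 — fails.
  Not every element is met, so the authority fails to carry Stage 3.
So the applicant prevails.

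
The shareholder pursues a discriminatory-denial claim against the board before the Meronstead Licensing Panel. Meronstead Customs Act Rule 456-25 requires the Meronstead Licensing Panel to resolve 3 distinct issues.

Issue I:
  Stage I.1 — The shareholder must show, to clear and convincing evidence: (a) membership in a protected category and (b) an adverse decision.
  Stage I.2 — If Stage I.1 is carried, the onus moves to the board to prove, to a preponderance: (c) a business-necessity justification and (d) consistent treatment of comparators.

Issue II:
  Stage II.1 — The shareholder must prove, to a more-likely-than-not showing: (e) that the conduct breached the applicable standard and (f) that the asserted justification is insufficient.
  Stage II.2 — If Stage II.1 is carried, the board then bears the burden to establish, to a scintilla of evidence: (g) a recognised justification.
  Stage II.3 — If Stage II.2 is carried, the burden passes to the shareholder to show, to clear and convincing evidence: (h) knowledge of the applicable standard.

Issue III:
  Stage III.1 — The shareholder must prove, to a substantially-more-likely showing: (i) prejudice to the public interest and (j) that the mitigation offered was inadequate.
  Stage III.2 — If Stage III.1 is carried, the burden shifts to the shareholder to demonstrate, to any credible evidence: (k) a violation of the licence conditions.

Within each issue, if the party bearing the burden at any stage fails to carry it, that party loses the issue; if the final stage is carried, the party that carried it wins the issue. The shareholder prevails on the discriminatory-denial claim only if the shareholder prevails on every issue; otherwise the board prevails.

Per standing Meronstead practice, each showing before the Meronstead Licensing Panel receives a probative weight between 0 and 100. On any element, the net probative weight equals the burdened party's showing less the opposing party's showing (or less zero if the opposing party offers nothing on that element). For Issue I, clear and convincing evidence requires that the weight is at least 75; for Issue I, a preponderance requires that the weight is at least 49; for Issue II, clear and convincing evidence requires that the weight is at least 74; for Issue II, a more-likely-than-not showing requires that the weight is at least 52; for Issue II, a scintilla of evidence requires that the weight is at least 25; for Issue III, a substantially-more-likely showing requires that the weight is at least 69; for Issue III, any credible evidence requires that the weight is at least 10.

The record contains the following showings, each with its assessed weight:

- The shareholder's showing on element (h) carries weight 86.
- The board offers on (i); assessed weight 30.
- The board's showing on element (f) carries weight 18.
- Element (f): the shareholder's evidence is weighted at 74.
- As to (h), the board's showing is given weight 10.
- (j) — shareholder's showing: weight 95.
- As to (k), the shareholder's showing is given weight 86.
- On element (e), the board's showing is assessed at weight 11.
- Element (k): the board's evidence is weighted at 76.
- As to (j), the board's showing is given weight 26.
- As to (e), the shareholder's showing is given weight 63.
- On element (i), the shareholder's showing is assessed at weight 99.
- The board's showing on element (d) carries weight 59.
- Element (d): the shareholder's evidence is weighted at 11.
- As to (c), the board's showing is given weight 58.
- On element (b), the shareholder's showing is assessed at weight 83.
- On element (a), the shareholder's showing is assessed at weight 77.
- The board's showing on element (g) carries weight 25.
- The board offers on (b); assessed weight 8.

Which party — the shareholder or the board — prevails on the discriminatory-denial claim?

— Issue I —
Stage I.1 (shareholder, clear and convincing evidence, weight is at least 75): (a) 77 ≥ 75 — meets; (b) net 83−8=75 ≥ 75 — meets.
  Stage I.1 is satisfied; the onus moves to the board.
Stage I.2 (board, a preponderance, weight is at least 49): (c) 58 ≥ 49 — meets; (d) net 59−11=48 < 49 — fails.
  Stage I.2 not carried; the board fails its burden.
The shareholder prevails on this issue.
— Issue II —
Stage II.1 (shareholder, a more-likely-than-not showing, weight is at least 52): (e) net 63−11=52 ≥ 52 — meets; (f) net 74−18=56 ≥ 52 — meets.
  Stage II.1 is satisfied; the onus moves to the board.
Stage II.2 (board, a scintilla of evidence, weight is at least 25): (g) 25 ≥ 25 — meets.
  All elements met. The burden passes to the shareholder.
Stage II.3 (shareholder, clear and convincing evidence, weight is at least 74): (h) net 86−10=76 ≥ 74 — meets.
  Stage II.3 carried; the final stage is satisfied.
With every stage satisfied, the shareholder prevails on this issue.
— Issue III —
Stage III.1 — burden on shareholder; standard: a substantially-more-likely showing (weight is at least 69).
    (i): 99 − 30 = 69 ≥ 69 [met]
    (j): 95 − 26 = 69 ≥ 69 [met]
  Stage III.1 carried; the burden remains with the shareholder.
Stage III.2 — burden on shareholder; standard: any credible evidence (weight is at least 10).
    (k): 86 − 76 = 10 ≥ 10 [met]
  All elements met at the final stage.
Every stage carried; the shareholder prevails on this issue.
Per-issue: Issue I → shareholder; Issue II → shareholder; Issue III → shareholder. The shareholder must prevail on every issue; overall, the shareholder prevails.

shareholder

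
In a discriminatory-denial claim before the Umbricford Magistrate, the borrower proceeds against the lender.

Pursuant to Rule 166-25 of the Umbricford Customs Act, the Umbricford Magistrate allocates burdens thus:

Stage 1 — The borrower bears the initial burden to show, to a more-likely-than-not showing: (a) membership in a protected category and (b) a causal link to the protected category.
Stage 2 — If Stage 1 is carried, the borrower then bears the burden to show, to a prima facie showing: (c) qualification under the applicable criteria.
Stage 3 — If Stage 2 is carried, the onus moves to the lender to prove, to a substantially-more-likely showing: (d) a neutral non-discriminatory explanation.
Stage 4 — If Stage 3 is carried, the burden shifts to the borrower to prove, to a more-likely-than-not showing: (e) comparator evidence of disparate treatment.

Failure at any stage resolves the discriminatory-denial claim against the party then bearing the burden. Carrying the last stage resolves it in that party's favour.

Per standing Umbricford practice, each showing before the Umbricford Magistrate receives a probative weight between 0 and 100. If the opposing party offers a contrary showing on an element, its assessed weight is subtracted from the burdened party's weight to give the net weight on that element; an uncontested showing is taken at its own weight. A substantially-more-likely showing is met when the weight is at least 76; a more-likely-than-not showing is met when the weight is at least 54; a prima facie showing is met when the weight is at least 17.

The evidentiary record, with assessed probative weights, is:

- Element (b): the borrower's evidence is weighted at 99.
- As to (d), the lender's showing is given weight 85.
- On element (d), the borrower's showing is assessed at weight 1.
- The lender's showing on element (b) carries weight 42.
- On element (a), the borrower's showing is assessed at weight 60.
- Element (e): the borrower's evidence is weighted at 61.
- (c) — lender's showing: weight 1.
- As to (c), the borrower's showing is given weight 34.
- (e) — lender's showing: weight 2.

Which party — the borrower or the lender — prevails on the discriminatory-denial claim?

borrower

At Stage 1 the borrower must meet a more-likely-than-not showing (weight is at least 54): on (a) the weight is 60, which does reach 54, so (a) meets the standard; on (b) the weight is 99 less the opposing 42 gives net 57, ≥ 54, so (b) meets the standard.
  Stage 1 is satisfied; the borrower continues to bear the burden.
At Stage 2 the borrower must meet a prima facie showing (weight is at least 17): on (c) the weight is 34 less the opposing 1 gives net 33, ≥ 17, so (c) meets the standard.
  Stage 2 is satisfied; the onus moves to the lender.
At Stage 3 the lender must meet a substantially-more-likely showing (weight is at least 76): on (d) the weight is 85 less the opposing 1 gives net 84, ≥ 76, so (d) meets the standard.
  All elements met. The burden passes to the borrower.
At Stage 4 the borrower must meet a more-likely-than-not showing (weight is at least 54): on (e) the weight is 61 less the opposing 2 gives net 59, ≥ 54, so (e) meets the standard.
  All elements met at the final stage.
All stages carried — the borrower prevails.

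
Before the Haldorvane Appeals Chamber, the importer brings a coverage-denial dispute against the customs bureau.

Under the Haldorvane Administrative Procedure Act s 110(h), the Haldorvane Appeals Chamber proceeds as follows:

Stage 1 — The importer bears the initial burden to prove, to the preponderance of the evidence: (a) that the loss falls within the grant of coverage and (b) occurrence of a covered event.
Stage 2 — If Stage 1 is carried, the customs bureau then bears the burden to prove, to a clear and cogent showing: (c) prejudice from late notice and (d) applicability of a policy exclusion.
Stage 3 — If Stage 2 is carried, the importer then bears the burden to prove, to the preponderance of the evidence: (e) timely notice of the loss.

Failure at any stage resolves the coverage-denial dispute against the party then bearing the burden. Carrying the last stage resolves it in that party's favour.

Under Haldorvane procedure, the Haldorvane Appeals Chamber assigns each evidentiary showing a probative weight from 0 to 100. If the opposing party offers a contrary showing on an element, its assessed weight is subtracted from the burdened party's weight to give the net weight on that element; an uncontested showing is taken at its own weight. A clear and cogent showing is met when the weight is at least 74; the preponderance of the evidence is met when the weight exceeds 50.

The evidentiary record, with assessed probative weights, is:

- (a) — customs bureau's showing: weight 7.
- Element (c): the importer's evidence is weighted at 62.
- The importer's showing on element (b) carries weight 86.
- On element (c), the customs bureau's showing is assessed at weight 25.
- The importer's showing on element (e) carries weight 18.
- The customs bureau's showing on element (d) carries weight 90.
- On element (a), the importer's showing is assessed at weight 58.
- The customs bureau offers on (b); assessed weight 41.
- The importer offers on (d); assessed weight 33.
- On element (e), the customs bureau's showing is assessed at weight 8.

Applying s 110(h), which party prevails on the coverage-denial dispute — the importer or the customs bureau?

customs bureau

At Stage 1 the importer must meet the preponderance of the evidence (weight exceeds 50): on (a) the weight is 58 less the opposing 7 gives net 51, which does exceed 50, so (a) meets the standard; on (b) the weight is 86 less the opposing 41 gives net 45, which does not exceed 50, so (b) does not meet the standard.
  The importer does not carry Stage 1.
The analysis ends at Stage 1; the customs bureau prevails.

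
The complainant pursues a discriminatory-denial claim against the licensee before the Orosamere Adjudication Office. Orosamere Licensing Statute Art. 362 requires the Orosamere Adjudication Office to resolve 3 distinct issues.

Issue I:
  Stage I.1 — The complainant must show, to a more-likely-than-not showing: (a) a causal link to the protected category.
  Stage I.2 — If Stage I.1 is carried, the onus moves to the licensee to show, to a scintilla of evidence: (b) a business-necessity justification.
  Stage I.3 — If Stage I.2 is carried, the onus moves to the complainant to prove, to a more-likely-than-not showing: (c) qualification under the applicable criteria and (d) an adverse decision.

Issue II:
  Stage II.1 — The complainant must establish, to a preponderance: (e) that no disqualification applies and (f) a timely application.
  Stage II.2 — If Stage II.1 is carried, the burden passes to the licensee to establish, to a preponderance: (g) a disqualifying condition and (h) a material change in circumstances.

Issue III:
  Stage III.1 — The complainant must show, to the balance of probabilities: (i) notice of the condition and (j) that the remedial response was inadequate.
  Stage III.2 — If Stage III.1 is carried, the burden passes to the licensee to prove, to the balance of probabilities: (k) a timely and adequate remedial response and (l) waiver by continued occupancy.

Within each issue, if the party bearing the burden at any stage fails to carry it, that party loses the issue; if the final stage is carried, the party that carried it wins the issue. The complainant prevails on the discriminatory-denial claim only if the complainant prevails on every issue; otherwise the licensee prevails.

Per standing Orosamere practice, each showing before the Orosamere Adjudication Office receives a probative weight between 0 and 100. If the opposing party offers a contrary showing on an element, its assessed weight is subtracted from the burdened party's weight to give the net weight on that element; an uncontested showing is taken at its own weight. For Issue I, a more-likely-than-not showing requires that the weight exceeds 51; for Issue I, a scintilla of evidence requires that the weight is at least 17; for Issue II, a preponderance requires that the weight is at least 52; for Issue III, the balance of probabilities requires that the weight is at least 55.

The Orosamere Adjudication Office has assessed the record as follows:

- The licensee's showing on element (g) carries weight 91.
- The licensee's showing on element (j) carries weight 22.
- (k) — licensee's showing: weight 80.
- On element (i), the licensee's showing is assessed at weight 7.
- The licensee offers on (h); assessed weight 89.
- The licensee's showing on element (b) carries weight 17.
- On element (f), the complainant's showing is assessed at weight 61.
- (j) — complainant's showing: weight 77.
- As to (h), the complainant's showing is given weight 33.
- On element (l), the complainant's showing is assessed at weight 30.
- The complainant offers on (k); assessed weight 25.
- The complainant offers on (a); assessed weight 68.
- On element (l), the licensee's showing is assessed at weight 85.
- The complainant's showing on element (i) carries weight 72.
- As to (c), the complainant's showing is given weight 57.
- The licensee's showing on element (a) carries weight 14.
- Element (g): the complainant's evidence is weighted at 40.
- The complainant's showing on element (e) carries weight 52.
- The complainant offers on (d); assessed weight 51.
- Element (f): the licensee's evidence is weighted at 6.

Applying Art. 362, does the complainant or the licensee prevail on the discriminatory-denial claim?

licensee

— Issue I —
At Stage I.1 the complainant must meet a more-likely-than-not showing (weight exceeds 51): on (a) the weight is 68 less the opposing 14 gives net 54, which does exceed 51, so (a) meets the standard.
  Stage I.1 carried; the burden shifts to the licensee.
At Stage I.2 the licensee must meet a scintilla of evidence (weight is at least 17): on (b) the weight is 17, ≥ 17, so (b) meets the standard.
  Stage I.2 is satisfied; the onus moves to the complainant.
At Stage I.3 the complainant must meet a more-likely-than-not showing (weight exceeds 51): on (c) the weight is 57, > 51, so (c) meets the standard; on (d) the weight is 51, ≤ 51, so (d) does not meet the standard.
  Not every element is met, so the complainant fails to carry Stage I.3.
So the licensee prevails on this issue.
— Issue II —
Stage II.1 (complainant, a preponderance, weight is at least 52): (e) 52 ≥ 52 — meets; (f) net 61−6=55 ≥ 52 — meets.
  Stage II.1 carried; the burden shifts to the licensee.
Stage II.2 (licensee, a preponderance, weight is at least 52): (g) net 91−40=51 < 52 — fails; (h) net 89−33=56 ≥ 52 — meets.
  Stage II.2 not carried; the licensee fails its burden.
The complainant prevails on this issue.
— Issue III —
Stage III.1 — burden on complainant; standard: the balance of probabilities (weight is at least 55).
    (i): 72 − 7 = 65 ≥ 55 [met]
    (j): 77 − 22 = 55 ≥ 55 [met]
  Stage III.1 is satisfied; the onus moves to the licensee.
Stage III.2 — burden on licensee; standard: the balance of probabilities (weight is at least 55).
    (k): 80 − 25 = 55 ≥ 55 [met]
    (l): 85 − 30 = 55 ≥ 55 [met]
  All elements met at the final stage.
Every stage carried; the licensee prevails on this issue.
Per-issue: Issue I → licensee; Issue II → complainant; Issue III → licensee. The complainant must prevail on every issue; overall, the licensee prevails.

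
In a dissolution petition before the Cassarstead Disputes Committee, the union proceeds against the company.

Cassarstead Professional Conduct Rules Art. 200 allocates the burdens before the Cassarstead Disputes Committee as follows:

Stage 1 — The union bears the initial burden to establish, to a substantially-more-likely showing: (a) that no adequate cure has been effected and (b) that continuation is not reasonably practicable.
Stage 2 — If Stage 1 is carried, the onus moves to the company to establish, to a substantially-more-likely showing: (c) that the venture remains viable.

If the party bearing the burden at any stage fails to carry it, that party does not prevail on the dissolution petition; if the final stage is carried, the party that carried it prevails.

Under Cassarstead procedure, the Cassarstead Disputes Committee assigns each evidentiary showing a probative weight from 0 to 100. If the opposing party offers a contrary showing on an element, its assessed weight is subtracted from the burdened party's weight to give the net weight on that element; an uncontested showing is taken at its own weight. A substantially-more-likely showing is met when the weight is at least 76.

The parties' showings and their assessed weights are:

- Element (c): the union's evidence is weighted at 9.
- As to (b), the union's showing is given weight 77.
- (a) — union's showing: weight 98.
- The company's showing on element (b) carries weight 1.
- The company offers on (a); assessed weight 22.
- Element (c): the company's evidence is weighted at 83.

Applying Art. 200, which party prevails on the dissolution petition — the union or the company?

union

Stage 1 — burden on union; standard: a substantially-more-likely showing (weight is at least 76).
    (a): 98 − 22 = 76 ≥ 76 [met]
    (b): 77 − 1 = 76 ≥ 76 [met]
  Stage 1 is satisfied; the onus moves to the company.
Stage 2 — burden on company; standard: a substantially-more-likely showing (weight is at least 76).
    (c): 83 − 9 = 74 < 76 [not met]
  The company does not carry Stage 2.
The analysis ends at Stage 2; the union prevails.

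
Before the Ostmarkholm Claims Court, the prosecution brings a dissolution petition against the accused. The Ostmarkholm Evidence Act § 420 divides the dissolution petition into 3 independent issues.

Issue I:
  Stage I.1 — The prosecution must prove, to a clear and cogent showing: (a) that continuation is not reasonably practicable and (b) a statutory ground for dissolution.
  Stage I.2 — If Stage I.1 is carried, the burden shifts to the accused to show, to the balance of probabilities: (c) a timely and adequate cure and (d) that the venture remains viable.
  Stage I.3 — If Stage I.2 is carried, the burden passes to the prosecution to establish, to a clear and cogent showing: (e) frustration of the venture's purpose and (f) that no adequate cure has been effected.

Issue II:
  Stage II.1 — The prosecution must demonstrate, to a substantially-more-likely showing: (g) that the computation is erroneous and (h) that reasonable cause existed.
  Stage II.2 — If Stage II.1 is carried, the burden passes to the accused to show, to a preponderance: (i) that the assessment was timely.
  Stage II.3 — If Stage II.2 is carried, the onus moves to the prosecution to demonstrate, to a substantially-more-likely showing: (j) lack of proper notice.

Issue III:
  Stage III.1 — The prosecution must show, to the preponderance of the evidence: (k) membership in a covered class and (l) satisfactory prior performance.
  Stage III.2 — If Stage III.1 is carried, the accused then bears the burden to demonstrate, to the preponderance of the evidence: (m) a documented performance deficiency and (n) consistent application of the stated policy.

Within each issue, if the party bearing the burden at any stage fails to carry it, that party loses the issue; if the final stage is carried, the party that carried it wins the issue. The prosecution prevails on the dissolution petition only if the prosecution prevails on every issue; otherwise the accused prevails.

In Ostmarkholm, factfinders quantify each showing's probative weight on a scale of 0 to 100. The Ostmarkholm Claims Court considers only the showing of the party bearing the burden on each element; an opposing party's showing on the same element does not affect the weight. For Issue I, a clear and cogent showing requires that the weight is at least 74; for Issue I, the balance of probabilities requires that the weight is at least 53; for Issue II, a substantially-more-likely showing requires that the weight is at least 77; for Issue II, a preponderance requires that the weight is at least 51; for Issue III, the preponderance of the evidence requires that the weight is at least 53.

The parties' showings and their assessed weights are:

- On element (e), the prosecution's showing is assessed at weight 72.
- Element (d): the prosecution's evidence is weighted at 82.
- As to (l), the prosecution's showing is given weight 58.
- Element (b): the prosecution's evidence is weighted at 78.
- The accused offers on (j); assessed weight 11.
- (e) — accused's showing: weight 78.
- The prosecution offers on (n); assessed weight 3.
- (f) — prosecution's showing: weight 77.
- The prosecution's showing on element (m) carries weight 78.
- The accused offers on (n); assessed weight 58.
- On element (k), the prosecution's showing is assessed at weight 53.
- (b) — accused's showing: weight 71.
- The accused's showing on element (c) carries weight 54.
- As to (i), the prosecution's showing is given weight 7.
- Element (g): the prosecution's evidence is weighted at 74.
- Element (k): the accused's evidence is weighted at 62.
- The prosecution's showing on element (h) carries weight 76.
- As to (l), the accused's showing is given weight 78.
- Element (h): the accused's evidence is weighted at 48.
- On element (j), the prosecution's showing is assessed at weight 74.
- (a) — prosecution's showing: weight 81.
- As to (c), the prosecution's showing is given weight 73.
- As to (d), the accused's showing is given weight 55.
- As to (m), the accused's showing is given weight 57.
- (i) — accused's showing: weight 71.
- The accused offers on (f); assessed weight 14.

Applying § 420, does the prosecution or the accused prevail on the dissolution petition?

accused

— Issue I —
Stage I.1 (prosecution, a clear and cogent showing, weight is at least 74): (a) 81 ≥ 74 — meets; (b) 78 (accused's 71 disregarded) ≥ 74 — meets.
  Stage I.1 carried; the burden shifts to the accused.
Stage I.2 (accused, the balance of probabilities, weight is at least 53): (c) 54 (prosecution's 73 disregarded) ≥ 53 — meets; (d) 55 (prosecution's 82 disregarded) ≥ 53 — meets.
  All elements met. The burden passes to the prosecution.
Stage I.3 (prosecution, a clear and cogent showing, weight is at least 74): (e) 72 (accused's 78 disregarded) < 74 — fails; (f) 77 (accused's 14 disregarded) ≥ 74 — meets.
  The prosecution does not carry Stage I.3.
The accused prevails on this issue.
— Issue II —
Stage II.1 — burden on prosecution; standard: a substantially-more-likely showing (weight is at least 77).
    (g): 74 < 77 [not met]
    (h): 76 (accused's 48 disregarded) < 77 [not met]
  Not every element is met, so the prosecution fails to carry Stage II.1.
The analysis ends at Stage II.1; the accused prevails on this issue.
— Issue III —
Stage III.1 — burden on prosecution; standard: the preponderance of the evidence (weight is at least 53).
    (k): 53 (accused's 62 disregarded) ≥ 53 [met]
    (l): 58 (accused's 78 disregarded) ≥ 53 [met]
  Stage III.1 carried; the burden shifts to the accused.
Stage III.2 — burden on accused; standard: the preponderance of the evidence (weight is at least 53).
    (m): 57 (prosecution's 78 disregarded) ≥ 53 [met]
    (n): 58 (prosecution's 3 disregarded) ≥ 53 [met]
  All elements met at the final stage.
All stages carried — the accused prevails on this issue.
Per-issue: Issue I → accused; Issue II → accused; Issue III → accused. The prosecution must prevail on every issue; overall, the accused prevails.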